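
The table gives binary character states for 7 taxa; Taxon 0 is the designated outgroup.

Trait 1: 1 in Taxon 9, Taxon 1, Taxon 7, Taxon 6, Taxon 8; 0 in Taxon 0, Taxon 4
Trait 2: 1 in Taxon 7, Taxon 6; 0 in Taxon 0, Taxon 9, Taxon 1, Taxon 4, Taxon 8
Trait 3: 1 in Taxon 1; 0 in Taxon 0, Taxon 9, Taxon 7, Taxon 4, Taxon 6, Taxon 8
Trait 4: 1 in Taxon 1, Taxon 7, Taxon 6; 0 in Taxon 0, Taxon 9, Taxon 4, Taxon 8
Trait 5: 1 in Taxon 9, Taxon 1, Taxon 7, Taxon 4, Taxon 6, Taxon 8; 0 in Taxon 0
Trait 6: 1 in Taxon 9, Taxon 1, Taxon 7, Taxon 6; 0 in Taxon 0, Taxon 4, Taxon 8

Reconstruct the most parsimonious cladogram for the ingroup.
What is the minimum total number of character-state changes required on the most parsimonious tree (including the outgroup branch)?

The outgroup has state '0' for every character, so '1' is the derived state throughout.
Only Taxon 1, Taxon 6, Taxon 7, Taxon 8, and Taxon 9 show the derived state '1' for Trait 1, supporting them as a clade.
Trait 2: derived state '1' in Taxon 6 and Taxon 7 only — synapomorphy for {Taxon 6, Taxon 7}.
Trait 3 (derived state '1') is unique to Taxon 1 (autapomorphy; uninformative for grouping).
Only Taxon 1, Taxon 6, and Taxon 7 show the derived state '1' for Trait 4, supporting them as a clade.
Trait 5 (derived state '1') is shared by all ingroup taxa — unites the whole ingroup.
Trait 6 (derived state '1') is shared by Taxon 1, Taxon 6, Taxon 7, and Taxon 9 — a synapomorphy uniting that clade.
Most parsimonious ingroup topology: (((Taxon 9,(Taxon 1,(Taxon 7,Taxon 6))),Taxon 8),Taxon 4).
Changes per character on this tree: Trait 1: 1; Trait 2: 1; Trait 3: 1; Trait 4: 1; Trait 5: 1; Trait 6: 1.
Total = 6.

6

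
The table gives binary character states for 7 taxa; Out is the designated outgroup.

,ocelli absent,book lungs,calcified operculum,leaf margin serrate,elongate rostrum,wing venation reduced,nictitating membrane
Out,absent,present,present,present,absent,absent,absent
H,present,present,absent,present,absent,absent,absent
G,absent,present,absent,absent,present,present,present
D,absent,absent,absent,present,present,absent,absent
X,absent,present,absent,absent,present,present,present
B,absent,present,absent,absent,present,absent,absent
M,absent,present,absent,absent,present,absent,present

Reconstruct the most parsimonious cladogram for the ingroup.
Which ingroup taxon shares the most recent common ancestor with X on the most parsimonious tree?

Character polarity is set by the outgroup: the derived state is whichever differs from the outgroup's state, so for book lungs, calcified operculum, leaf margin serrate the derived state is 'absent', and for the remaining characters it is 'present'.
ocelli absent (derived state 'present') is unique to H (autapomorphy; uninformative for grouping).
book lungs: derived state 'absent' in D only — an autapomorphy, so it tells us nothing about relationships among taxa.
All ingroup taxa share the derived state 'absent' for calcified operculum; it defines the ingroup but does not resolve relationships within it.
leaf margin serrate (derived state 'absent') is shared by B, G, M, and X — a synapomorphy uniting that clade.
elongate rostrum: derived state 'present' in B, D, G, M, and X only — synapomorphy for {B, D, G, M, X}.
wing venation reduced (derived state 'present') is shared by G and X — a synapomorphy uniting that clade.
nictitating membrane (derived state 'present') is shared by G, M, and X — a synapomorphy uniting that clade.
Most parsimonious ingroup topology: (H,((((G,X),M),B),D)).
X and G form a cherry on this tree, so they are sister taxa.

G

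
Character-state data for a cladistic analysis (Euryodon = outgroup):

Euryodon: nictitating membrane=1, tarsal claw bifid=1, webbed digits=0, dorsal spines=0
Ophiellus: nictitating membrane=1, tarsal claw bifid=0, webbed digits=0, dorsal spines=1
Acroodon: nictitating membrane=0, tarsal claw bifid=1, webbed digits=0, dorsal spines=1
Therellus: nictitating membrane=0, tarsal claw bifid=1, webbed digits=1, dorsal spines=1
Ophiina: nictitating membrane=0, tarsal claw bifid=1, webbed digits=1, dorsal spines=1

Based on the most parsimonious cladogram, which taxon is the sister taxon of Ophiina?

Character polarity is set by the outgroup: the derived state is whichever differs from the outgroup's state, so for nictitating membrane, tarsal claw bifid the derived state is '0', and for the remaining characters it is '1'.
nictitating membrane (derived state '0') is shared by Acroodon, Ophiina, and Therellus — a synapomorphy uniting that clade.
tarsal claw bifid (derived state '0') is unique to Ophiellus (autapomorphy; uninformative for grouping).
Only Ophiina and Therellus show the derived state '1' for webbed digits, supporting them as a clade.
All ingroup taxa share the derived state '1' for dorsal spines; it defines the ingroup but does not resolve relationships within it.
Most parsimonious ingroup topology: (Ophiellus,(Acroodon,(Therellus,Ophiina))).
Ophiina and Therellus form a cherry on this tree, so they are sister taxa.

Therellus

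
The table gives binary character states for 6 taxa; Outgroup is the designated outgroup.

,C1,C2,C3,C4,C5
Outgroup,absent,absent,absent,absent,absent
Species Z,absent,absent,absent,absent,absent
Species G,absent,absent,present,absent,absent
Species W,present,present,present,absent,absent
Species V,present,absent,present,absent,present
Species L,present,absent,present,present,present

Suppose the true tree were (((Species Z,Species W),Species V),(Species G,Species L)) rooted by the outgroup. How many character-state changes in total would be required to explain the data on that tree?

9

Map each character onto (((Species Z,Species W),Species V),(Species G,Species L)) (rooted by Outgroup) and count the minimum state changes it requires (Fitch parsimony):
C1: 3; C2: 1; C3: 2; C4: 1; C5: 2.
Total tree length = 9.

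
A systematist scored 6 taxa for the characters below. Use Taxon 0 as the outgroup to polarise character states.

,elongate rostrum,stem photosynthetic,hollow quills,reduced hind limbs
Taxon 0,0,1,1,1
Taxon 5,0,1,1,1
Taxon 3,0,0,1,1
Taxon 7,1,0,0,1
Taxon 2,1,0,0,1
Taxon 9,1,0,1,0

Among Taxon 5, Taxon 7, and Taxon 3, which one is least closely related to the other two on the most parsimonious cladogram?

Taxon 5

Character polarity is set by the outgroup: the derived state is whichever differs from the outgroup's state, so for stem photosynthetic, hollow quills, reduced hind limbs the derived state is '0', and for the remaining characters it is '1'.
Only Taxon 2, Taxon 7, and Taxon 9 show the derived state '1' for elongate rostrum, supporting them as a clade.
stem photosynthetic: derived state '0' in Taxon 2, Taxon 3, Taxon 7, and Taxon 9 only — synapomorphy for {Taxon 2, Taxon 3, Taxon 7, Taxon 9}.
Only Taxon 2 and Taxon 7 show the derived state '0' for hollow quills, supporting them as a clade.
reduced hind limbs: derived state '0' in Taxon 9 only — an autapomorphy, so it tells us nothing about relationships among taxa.
Most parsimonious ingroup topology: (Taxon 5,(Taxon 3,((Taxon 7,Taxon 2),Taxon 9))).
Taxon 3 and Taxon 7 share a more recent common ancestor with each other than either does with Taxon 5, so Taxon 5 is the least closely related of the three.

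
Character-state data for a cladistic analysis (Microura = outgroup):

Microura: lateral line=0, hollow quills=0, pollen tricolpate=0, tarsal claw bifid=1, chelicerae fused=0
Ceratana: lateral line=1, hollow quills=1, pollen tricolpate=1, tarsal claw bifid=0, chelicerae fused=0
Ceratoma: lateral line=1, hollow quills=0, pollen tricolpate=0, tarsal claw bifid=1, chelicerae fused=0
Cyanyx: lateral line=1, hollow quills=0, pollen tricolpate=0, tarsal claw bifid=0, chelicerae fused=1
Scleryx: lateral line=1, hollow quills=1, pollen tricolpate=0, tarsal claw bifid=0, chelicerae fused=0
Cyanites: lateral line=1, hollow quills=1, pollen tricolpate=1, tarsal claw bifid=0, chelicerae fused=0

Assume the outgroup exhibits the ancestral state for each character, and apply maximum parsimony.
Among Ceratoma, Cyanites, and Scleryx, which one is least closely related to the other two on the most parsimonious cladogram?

Ceratoma

Character polarity is set by the outgroup: the derived state is whichever differs from the outgroup's state, so for tarsal claw bifid the derived state is '0', and for the remaining characters it is '1'.
lateral line (derived state '1') is shared by all ingroup taxa — unites the whole ingroup.
hollow quills (derived state '1') is shared by Ceratana, Cyanites, and Scleryx — a synapomorphy uniting that clade.
pollen tricolpate: derived state '1' in Ceratana and Cyanites only — synapomorphy for {Ceratana, Cyanites}.
tarsal claw bifid (derived state '0') is shared by Ceratana, Cyanites, Cyanyx, and Scleryx — a synapomorphy uniting that clade.
chelicerae fused: derived state '1' in Cyanyx only — an autapomorphy, so it tells us nothing about relationships among taxa.
Most parsimonious ingroup topology: ((((Ceratana,Cyanites),Scleryx),Cyanyx),Ceratoma).
Scleryx and Cyanites share a more recent common ancestor with each other than either does with Ceratoma, so Ceratoma is the least closely related of the three.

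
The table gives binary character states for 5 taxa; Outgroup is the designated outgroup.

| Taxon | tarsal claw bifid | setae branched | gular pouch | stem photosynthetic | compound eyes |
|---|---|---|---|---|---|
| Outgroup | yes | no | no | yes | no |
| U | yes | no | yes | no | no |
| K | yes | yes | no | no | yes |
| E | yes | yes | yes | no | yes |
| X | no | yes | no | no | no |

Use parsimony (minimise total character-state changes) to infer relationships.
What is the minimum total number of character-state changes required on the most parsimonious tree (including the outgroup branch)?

6

Character polarity is set by the outgroup: the derived state is whichever differs from the outgroup's state, so for tarsal claw bifid, stem photosynthetic the derived state is 'no', and for the remaining characters it is 'yes'.
tarsal claw bifid (derived state 'no') is unique to X (autapomorphy; uninformative for grouping).
Only E, K, and X show the derived state 'yes' for setae branched, supporting them as a clade.
gular pouch (state 'yes') occurs in E and U but conflicts with the nesting implied by the other characters — most parsimoniously interpreted as homoplasy.
stem photosynthetic (derived state 'no') is shared by all ingroup taxa — unites the whole ingroup.
compound eyes (derived state 'yes') is shared by E and K — a synapomorphy uniting that clade.
Most parsimonious ingroup topology: (U,((K,E),X)).
Changes per character on this tree: tarsal claw bifid: 1; setae branched: 1; gular pouch: 2; stem photosynthetic: 1; compound eyes: 1.
Total = 6.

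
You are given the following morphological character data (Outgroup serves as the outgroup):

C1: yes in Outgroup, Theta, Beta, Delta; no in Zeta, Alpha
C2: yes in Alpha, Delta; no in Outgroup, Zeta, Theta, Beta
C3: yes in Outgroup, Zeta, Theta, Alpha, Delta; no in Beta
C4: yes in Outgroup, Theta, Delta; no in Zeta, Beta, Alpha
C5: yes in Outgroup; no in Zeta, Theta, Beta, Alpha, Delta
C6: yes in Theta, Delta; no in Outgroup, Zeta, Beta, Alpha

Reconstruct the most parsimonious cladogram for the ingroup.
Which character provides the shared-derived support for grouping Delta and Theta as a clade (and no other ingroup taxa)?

Character polarity is set by the outgroup: the derived state is whichever differs from the outgroup's state, so for C1, C3, C4, C5 the derived state is 'no', and for the remaining characters it is 'yes'.
C1 (derived state 'no') is shared by Alpha and Zeta — a synapomorphy uniting that clade.
C2 groups Alpha and Delta, which is incompatible with the clades supported by the remaining characters; treating it as convergent (homoplasy) costs fewer steps than any alternative tree.
C3 (derived state 'no') is unique to Beta (autapomorphy; uninformative for grouping).
C4 (derived state 'no') is shared by Alpha, Beta, and Zeta — a synapomorphy uniting that clade.
C5 (derived state 'no') is shared by all ingroup taxa — unites the whole ingroup.
C6: derived state 'yes' in Delta and Theta only — synapomorphy for {Delta, Theta}.
Most parsimonious ingroup topology: (((Zeta,Alpha),Beta),(Theta,Delta)).
The clade {Delta, Theta} is supported by C6: its derived state 'yes' occurs in exactly those taxa and in no other taxon (including the outgroup).

C6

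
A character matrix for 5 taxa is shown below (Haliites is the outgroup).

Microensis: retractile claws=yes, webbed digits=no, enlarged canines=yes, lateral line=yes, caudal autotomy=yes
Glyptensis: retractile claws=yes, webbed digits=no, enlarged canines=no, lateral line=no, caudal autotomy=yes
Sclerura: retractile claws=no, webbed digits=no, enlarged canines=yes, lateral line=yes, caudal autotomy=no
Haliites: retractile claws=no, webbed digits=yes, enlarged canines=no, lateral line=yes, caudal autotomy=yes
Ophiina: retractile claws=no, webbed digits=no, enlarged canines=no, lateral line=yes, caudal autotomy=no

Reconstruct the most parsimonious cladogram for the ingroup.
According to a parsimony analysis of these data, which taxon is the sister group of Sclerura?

Character polarity is set by the outgroup: the derived state is whichever differs from the outgroup's state, so for webbed digits, lateral line, caudal autotomy the derived state is 'no', and for the remaining characters it is 'yes'.
retractile claws: derived state 'yes' in Glyptensis and Microensis only — synapomorphy for {Glyptensis, Microensis}.
webbed digits (derived state 'no') is shared by all ingroup taxa — unites the whole ingroup.
enlarged canines groups Microensis and Sclerura, which is incompatible with the clades supported by the remaining characters; treating it as convergent (homoplasy) costs fewer steps than any alternative tree.
lateral line (derived state 'no') is unique to Glyptensis (autapomorphy; uninformative for grouping).
caudal autotomy: derived state 'no' in Ophiina and Sclerura only — synapomorphy for {Ophiina, Sclerura}.
Most parsimonious ingroup topology: ((Microensis,Glyptensis),(Ophiina,Sclerura)).
Sclerura and Ophiina form a cherry on this tree, so they are sister taxa.

Ophiina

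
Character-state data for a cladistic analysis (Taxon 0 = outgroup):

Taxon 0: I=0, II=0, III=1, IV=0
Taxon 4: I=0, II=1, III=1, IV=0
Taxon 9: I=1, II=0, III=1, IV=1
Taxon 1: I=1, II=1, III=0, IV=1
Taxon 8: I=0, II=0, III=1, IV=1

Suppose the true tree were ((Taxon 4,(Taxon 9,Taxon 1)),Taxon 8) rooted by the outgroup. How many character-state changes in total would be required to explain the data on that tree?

6

Map each character onto ((Taxon 4,(Taxon 9,Taxon 1)),Taxon 8) (rooted by Taxon 0) and count the minimum state changes it requires (Fitch parsimony):
I: 1; II: 2; III: 1; IV: 2.
Total tree length = 6.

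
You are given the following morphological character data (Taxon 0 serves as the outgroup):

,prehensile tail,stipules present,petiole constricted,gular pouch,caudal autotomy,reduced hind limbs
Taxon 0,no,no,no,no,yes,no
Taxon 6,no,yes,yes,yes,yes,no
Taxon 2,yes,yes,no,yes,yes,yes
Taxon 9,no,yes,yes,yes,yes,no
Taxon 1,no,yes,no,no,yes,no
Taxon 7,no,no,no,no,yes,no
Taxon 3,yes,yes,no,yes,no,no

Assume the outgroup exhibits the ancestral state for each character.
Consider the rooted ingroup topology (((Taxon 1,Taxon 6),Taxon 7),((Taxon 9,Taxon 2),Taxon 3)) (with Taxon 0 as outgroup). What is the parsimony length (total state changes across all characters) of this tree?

10

Map each character onto (((Taxon 1,Taxon 6),Taxon 7),((Taxon 9,Taxon 2),Taxon 3)) (rooted by Taxon 0) and count the minimum state changes it requires (Fitch parsimony):
prehensile tail: 2; stipules present: 2; petiole constricted: 2; gular pouch: 2; caudal autotomy: 1; reduced hind limbs: 1.
Total tree length = 10.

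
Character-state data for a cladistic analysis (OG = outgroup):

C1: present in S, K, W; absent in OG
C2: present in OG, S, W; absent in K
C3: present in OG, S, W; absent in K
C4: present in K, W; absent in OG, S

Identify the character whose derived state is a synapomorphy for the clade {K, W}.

Character polarity is set by the outgroup: the derived state is whichever differs from the outgroup's state, so for C2, C3 the derived state is 'absent', and for the remaining characters it is 'present'.
C1 (derived state 'present') is shared by all ingroup taxa — unites the whole ingroup.
C2 (derived state 'absent') is unique to K (autapomorphy; uninformative for grouping).
C3: derived state 'absent' in K only — an autapomorphy, so it tells us nothing about relationships among taxa.
Only K and W show the derived state 'present' for C4, supporting them as a clade.
Most parsimonious ingroup topology: (S,(K,W)).
The clade {K, W} is supported by C4: its derived state 'present' occurs in exactly those taxa and in no other taxon (including the outgroup).

C4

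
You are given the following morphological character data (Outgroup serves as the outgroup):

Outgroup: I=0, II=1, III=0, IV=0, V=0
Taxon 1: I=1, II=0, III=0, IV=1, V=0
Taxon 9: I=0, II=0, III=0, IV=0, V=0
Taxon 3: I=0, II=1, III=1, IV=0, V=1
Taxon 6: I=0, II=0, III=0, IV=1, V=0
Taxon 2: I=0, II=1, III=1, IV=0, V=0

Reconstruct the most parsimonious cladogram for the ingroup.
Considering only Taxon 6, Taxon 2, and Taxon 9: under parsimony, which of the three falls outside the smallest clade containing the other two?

Character polarity is set by the outgroup: the derived state is whichever differs from the outgroup's state, so for II the derived state is '0', and for the remaining characters it is '1'.
I: derived state '1' in Taxon 1 only — an autapomorphy, so it tells us nothing about relationships among taxa.
Only Taxon 1, Taxon 6, and Taxon 9 show the derived state '0' for II, supporting them as a clade.
III (derived state '1') is shared by Taxon 2 and Taxon 3 — a synapomorphy uniting that clade.
IV (derived state '1') is shared by Taxon 1 and Taxon 6 — a synapomorphy uniting that clade.
V (derived state '1') is unique to Taxon 3 (autapomorphy; uninformative for grouping).
Most parsimonious ingroup topology: (((Taxon 1,Taxon 6),Taxon 9),(Taxon 3,Taxon 2)).
Taxon 6 and Taxon 9 share a more recent common ancestor with each other than either does with Taxon 2, so Taxon 2 is the least closely related of the three.

Taxon 2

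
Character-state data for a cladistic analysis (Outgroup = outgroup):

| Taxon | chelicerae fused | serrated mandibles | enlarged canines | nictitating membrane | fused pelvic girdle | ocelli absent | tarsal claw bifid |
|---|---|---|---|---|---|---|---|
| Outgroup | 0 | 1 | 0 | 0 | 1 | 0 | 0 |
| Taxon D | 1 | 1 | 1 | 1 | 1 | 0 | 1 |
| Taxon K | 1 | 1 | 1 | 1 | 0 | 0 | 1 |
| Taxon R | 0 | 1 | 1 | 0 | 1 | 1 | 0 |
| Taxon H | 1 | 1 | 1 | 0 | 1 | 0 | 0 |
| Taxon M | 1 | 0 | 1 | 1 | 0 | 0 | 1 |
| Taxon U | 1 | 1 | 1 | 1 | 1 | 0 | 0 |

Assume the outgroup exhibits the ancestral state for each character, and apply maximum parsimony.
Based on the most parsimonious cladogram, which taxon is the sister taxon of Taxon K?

Character polarity is set by the outgroup: the derived state is whichever differs from the outgroup's state, so for serrated mandibles, fused pelvic girdle the derived state is '0', and for the remaining characters it is '1'.
chelicerae fused (derived state '1') is shared by Taxon D, Taxon H, Taxon K, Taxon M, and Taxon U — a synapomorphy uniting that clade.
serrated mandibles (derived state '0') is unique to Taxon M (autapomorphy; uninformative for grouping).
All ingroup taxa share the derived state '1' for enlarged canines; it defines the ingroup but does not resolve relationships within it.
Only Taxon D, Taxon K, Taxon M, and Taxon U show the derived state '1' for nictitating membrane, supporting them as a clade.
fused pelvic girdle: derived state '0' in Taxon K and Taxon M only — synapomorphy for {Taxon K, Taxon M}.
ocelli absent (derived state '1') is unique to Taxon R (autapomorphy; uninformative for grouping).
tarsal claw bifid (derived state '1') is shared by Taxon D, Taxon K, and Taxon M — a synapomorphy uniting that clade.
Most parsimonious ingroup topology: ((((Taxon D,(Taxon K,Taxon M)),Taxon U),Taxon H),Taxon R).
Taxon K and Taxon M form a cherry on this tree, so they are sister taxa.

Taxon M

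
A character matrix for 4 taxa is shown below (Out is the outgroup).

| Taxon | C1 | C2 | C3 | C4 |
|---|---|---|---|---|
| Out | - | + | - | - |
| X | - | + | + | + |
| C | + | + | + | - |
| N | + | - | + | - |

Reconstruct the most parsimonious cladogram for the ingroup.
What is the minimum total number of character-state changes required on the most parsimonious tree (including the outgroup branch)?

Character polarity is set by the outgroup: the derived state is whichever differs from the outgroup's state, so for C2 the derived state is '-', and for the remaining characters it is '+'.
Only C and N show the derived state '+' for C1, supporting them as a clade.
C2: derived state '-' in N only — an autapomorphy, so it tells us nothing about relationships among taxa.
All ingroup taxa share the derived state '+' for C3; it defines the ingroup but does not resolve relationships within it.
C4: derived state '+' in X only — an autapomorphy, so it tells us nothing about relationships among taxa.
Most parsimonious ingroup topology: (X,(C,N)).
Changes per character on this tree: C1: 1; C2: 1; C3: 1; C4: 1.
Total = 4.

4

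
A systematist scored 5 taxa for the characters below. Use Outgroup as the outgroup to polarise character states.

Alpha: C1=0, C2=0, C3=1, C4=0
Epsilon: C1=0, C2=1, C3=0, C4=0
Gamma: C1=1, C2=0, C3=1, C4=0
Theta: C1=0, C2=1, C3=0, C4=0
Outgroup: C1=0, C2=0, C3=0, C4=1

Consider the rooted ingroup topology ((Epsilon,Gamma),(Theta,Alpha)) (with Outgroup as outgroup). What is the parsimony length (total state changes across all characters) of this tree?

Map each character onto ((Epsilon,Gamma),(Theta,Alpha)) (rooted by Outgroup) and count the minimum state changes it requires (Fitch parsimony):
C1: 1; C2: 2; C3: 2; C4: 1.
Total tree length = 6.

6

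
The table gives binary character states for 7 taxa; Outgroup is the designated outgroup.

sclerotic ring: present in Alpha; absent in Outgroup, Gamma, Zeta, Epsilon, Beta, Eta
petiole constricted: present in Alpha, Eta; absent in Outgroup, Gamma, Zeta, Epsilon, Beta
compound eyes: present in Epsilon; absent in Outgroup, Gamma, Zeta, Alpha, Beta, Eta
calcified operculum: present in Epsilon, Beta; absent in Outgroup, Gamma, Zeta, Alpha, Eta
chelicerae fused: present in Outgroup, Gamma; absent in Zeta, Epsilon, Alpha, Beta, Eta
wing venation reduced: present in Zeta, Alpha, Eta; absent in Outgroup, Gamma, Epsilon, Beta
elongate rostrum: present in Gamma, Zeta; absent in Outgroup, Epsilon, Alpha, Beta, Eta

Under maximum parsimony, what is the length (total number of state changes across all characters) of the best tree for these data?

Character polarity is set by the outgroup: the derived state is whichever differs from the outgroup's state, so for chelicerae fused the derived state is 'absent', and for the remaining characters it is 'present'.
sclerotic ring (derived state 'present') is unique to Alpha (autapomorphy; uninformative for grouping).
petiole constricted (derived state 'present') is shared by Alpha and Eta — a synapomorphy uniting that clade.
compound eyes (derived state 'present') is unique to Epsilon (autapomorphy; uninformative for grouping).
calcified operculum (derived state 'present') is shared by Beta and Epsilon — a synapomorphy uniting that clade.
Only Alpha, Beta, Epsilon, Eta, and Zeta show the derived state 'absent' for chelicerae fused, supporting them as a clade.
wing venation reduced (derived state 'present') is shared by Alpha, Eta, and Zeta — a synapomorphy uniting that clade.
elongate rostrum (state 'present') occurs in Gamma and Zeta but conflicts with the nesting implied by the other characters — most parsimoniously interpreted as homoplasy.
Most parsimonious ingroup topology: (Gamma,((Zeta,(Alpha,Eta)),(Epsilon,Beta))).
Changes per character on this tree: sclerotic ring: 1; petiole constricted: 1; compound eyes: 1; calcified operculum: 1; chelicerae fused: 1; wing venation reduced: 1; elongate rostrum: 2.
Total = 8.

8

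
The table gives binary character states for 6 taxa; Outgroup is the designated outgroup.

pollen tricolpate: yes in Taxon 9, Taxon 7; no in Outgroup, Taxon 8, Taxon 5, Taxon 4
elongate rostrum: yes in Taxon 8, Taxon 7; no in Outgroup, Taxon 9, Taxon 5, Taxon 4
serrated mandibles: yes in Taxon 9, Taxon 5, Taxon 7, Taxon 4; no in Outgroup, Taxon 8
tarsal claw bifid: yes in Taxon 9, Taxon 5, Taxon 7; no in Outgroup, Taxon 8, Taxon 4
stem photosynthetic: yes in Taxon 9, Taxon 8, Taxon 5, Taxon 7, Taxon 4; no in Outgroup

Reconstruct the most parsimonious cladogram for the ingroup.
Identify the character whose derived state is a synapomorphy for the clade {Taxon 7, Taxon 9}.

pollen tricolpate

The outgroup has state 'no' for every character, so 'yes' is the derived state throughout.
Only Taxon 7 and Taxon 9 show the derived state 'yes' for pollen tricolpate, supporting them as a clade.
elongate rostrum groups Taxon 7 and Taxon 8, which is incompatible with the clades supported by the remaining characters; treating it as convergent (homoplasy) costs fewer steps than any alternative tree.
serrated mandibles (derived state 'yes') is shared by Taxon 4, Taxon 5, Taxon 7, and Taxon 9 — a synapomorphy uniting that clade.
tarsal claw bifid: derived state 'yes' in Taxon 5, Taxon 7, and Taxon 9 only — synapomorphy for {Taxon 5, Taxon 7, Taxon 9}.
stem photosynthetic (derived state 'yes') is shared by all ingroup taxa — unites the whole ingroup.
Most parsimonious ingroup topology: ((Taxon 4,((Taxon 7,Taxon 9),Taxon 5)),Taxon 8).
The clade {Taxon 7, Taxon 9} is supported by pollen tricolpate: its derived state 'yes' occurs in exactly those taxa and in no other taxon (including the outgroup).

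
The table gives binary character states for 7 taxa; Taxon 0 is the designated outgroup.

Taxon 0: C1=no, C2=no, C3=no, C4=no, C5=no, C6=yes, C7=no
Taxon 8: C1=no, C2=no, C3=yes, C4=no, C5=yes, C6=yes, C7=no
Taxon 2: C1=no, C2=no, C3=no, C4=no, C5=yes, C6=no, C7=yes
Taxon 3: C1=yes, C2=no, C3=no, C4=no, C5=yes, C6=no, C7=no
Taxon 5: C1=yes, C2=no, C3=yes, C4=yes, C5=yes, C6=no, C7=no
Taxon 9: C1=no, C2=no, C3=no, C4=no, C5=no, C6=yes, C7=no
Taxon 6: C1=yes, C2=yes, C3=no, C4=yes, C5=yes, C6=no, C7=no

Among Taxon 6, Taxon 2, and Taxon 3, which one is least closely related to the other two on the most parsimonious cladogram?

Character polarity is set by the outgroup: the derived state is whichever differs from the outgroup's state, so for C6 the derived state is 'no', and for the remaining characters it is 'yes'.
C1: derived state 'yes' in Taxon 3, Taxon 5, and Taxon 6 only — synapomorphy for {Taxon 3, Taxon 5, Taxon 6}.
C2 (derived state 'yes') is unique to Taxon 6 (autapomorphy; uninformative for grouping).
C3 (state 'yes') occurs in Taxon 5 and Taxon 8 but conflicts with the nesting implied by the other characters — most parsimoniously interpreted as homoplasy.
C4: derived state 'yes' in Taxon 5 and Taxon 6 only — synapomorphy for {Taxon 5, Taxon 6}.
Only Taxon 2, Taxon 3, Taxon 5, Taxon 6, and Taxon 8 show the derived state 'yes' for C5, supporting them as a clade.
C6 (derived state 'no') is shared by Taxon 2, Taxon 3, Taxon 5, and Taxon 6 — a synapomorphy uniting that clade.
C7 (derived state 'yes') is unique to Taxon 2 (autapomorphy; uninformative for grouping).
Most parsimonious ingroup topology: ((Taxon 8,(Taxon 2,(Taxon 3,(Taxon 5,Taxon 6)))),Taxon 9).
Taxon 3 and Taxon 6 share a more recent common ancestor with each other than either does with Taxon 2, so Taxon 2 is the least closely related of the three.

Taxon 2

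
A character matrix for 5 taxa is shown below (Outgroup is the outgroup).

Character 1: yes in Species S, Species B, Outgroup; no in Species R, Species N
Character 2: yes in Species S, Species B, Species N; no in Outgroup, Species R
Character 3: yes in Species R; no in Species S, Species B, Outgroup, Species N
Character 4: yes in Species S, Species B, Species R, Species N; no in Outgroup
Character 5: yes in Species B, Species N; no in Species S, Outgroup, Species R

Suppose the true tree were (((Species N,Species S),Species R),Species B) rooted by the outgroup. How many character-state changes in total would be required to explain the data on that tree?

8

Map each character onto (((Species N,Species S),Species R),Species B) (rooted by Outgroup) and count the minimum state changes it requires (Fitch parsimony):
Character 1: 2; Character 2: 2; Character 3: 1; Character 4: 1; Character 5: 2.
Total tree length = 8.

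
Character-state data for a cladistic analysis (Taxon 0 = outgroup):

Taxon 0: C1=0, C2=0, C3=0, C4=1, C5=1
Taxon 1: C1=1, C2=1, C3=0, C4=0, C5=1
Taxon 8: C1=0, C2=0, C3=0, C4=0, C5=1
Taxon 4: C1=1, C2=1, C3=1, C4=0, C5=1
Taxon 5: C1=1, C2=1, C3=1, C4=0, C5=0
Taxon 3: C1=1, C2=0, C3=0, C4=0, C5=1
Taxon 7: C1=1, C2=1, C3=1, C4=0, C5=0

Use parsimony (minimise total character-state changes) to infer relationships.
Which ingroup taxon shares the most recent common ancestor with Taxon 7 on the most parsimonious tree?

Character polarity is set by the outgroup: the derived state is whichever differs from the outgroup's state, so for C4, C5 the derived state is '0', and for the remaining characters it is '1'.
C1: derived state '1' in Taxon 1, Taxon 3, Taxon 4, Taxon 5, and Taxon 7 only — synapomorphy for {Taxon 1, Taxon 3, Taxon 4, Taxon 5, Taxon 7}.
Only Taxon 1, Taxon 4, Taxon 5, and Taxon 7 show the derived state '1' for C2, supporting them as a clade.
C3: derived state '1' in Taxon 4, Taxon 5, and Taxon 7 only — synapomorphy for {Taxon 4, Taxon 5, Taxon 7}.
All ingroup taxa share the derived state '0' for C4; it defines the ingroup but does not resolve relationships within it.
Only Taxon 5 and Taxon 7 show the derived state '0' for C5, supporting them as a clade.
Most parsimonious ingroup topology: (((Taxon 1,(Taxon 4,(Taxon 5,Taxon 7))),Taxon 3),Taxon 8).
Taxon 7 and Taxon 5 form a cherry on this tree, so they are sister taxa.

Taxon 5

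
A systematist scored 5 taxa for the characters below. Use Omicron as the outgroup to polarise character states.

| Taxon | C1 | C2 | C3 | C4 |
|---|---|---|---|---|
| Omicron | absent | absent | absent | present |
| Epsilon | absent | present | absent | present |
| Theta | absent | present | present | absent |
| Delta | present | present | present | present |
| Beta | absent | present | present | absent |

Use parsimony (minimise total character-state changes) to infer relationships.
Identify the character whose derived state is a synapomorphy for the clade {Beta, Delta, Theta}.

Character polarity is set by the outgroup: the derived state is whichever differs from the outgroup's state, so for C4 the derived state is 'absent', and for the remaining characters it is 'present'.
C1 (derived state 'present') is unique to Delta (autapomorphy; uninformative for grouping).
All ingroup taxa share the derived state 'present' for C2; it defines the ingroup but does not resolve relationships within it.
Only Beta, Delta, and Theta show the derived state 'present' for C3, supporting them as a clade.
C4: derived state 'absent' in Beta and Theta only — synapomorphy for {Beta, Theta}.
Most parsimonious ingroup topology: (Epsilon,((Theta,Beta),Delta)).
The clade {Beta, Delta, Theta} is supported by C3: its derived state 'present' occurs in exactly those taxa and in no other taxon (including the outgroup).

C3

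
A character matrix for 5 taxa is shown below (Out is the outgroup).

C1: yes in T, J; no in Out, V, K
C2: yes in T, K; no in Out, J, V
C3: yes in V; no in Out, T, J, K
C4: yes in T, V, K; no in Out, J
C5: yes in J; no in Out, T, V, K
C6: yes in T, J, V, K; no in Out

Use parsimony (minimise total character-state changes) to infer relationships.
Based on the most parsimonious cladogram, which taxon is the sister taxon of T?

K

The outgroup has state 'no' for every character, so 'yes' is the derived state throughout.
C1 (state 'yes') occurs in J and T but conflicts with the nesting implied by the other characters — most parsimoniously interpreted as homoplasy.
C2 (derived state 'yes') is shared by K and T — a synapomorphy uniting that clade.
C3: derived state 'yes' in V only — an autapomorphy, so it tells us nothing about relationships among taxa.
C4: derived state 'yes' in K, T, and V only — synapomorphy for {K, T, V}.
C5: derived state 'yes' in J only — an autapomorphy, so it tells us nothing about relationships among taxa.
C6 (derived state 'yes') is shared by all ingroup taxa — unites the whole ingroup.
Most parsimonious ingroup topology: (((T,K),V),J).
T and K form a cherry on this tree, so they are sister taxa.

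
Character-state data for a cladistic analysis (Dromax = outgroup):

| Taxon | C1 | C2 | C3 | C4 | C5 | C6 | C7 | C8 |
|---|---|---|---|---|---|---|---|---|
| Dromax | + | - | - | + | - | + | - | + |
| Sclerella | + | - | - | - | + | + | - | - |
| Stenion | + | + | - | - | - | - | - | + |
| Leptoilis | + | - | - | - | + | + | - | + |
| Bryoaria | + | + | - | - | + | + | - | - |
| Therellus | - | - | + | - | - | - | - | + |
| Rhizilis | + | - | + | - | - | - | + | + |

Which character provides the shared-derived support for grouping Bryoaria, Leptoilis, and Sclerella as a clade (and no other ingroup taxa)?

Character polarity is set by the outgroup: the derived state is whichever differs from the outgroup's state, so for C1, C4, C6, C8 the derived state is '-', and for the remaining characters it is '+'.
C1 (derived state '-') is unique to Therellus (autapomorphy; uninformative for grouping).
C2 (state '+') occurs in Bryoaria and Stenion but conflicts with the nesting implied by the other characters — most parsimoniously interpreted as homoplasy.
C3 (derived state '+') is shared by Rhizilis and Therellus — a synapomorphy uniting that clade.
C4 (derived state '-') is shared by all ingroup taxa — unites the whole ingroup.
C5 (derived state '+') is shared by Bryoaria, Leptoilis, and Sclerella — a synapomorphy uniting that clade.
C6 (derived state '-') is shared by Rhizilis, Stenion, and Therellus — a synapomorphy uniting that clade.
C7 (derived state '+') is unique to Rhizilis (autapomorphy; uninformative for grouping).
C8: derived state '-' in Bryoaria and Sclerella only — synapomorphy for {Bryoaria, Sclerella}.
Most parsimonious ingroup topology: (((Sclerella,Bryoaria),Leptoilis),(Stenion,(Therellus,Rhizilis))).
The clade {Bryoaria, Leptoilis, Sclerella} is supported by C5: its derived state '+' occurs in exactly those taxa and in no other taxon (including the outgroup).

C5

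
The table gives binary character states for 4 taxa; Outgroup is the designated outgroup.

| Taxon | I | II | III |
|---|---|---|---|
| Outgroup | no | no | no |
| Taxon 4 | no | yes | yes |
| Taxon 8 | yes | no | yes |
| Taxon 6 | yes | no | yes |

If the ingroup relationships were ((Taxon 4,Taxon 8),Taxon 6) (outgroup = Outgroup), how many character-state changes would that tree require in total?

4

Map each character onto ((Taxon 4,Taxon 8),Taxon 6) (rooted by Outgroup) and count the minimum state changes it requires (Fitch parsimony):
I: 2; II: 1; III: 1.
Total tree length = 4.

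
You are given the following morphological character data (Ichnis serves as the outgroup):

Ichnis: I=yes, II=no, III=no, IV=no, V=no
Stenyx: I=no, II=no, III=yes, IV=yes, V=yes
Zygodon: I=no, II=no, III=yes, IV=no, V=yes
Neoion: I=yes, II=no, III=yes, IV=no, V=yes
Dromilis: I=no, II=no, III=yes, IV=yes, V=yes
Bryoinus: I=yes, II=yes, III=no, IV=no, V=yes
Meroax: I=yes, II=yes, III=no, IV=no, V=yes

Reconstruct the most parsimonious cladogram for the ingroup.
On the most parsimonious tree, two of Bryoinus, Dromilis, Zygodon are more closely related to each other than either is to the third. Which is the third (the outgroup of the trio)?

Bryoinus

Character polarity is set by the outgroup: the derived state is whichever differs from the outgroup's state, so for I the derived state is 'no', and for the remaining characters it is 'yes'.
I (derived state 'no') is shared by Dromilis, Stenyx, and Zygodon — a synapomorphy uniting that clade.
II (derived state 'yes') is shared by Bryoinus and Meroax — a synapomorphy uniting that clade.
III (derived state 'yes') is shared by Dromilis, Neoion, Stenyx, and Zygodon — a synapomorphy uniting that clade.
IV: derived state 'yes' in Dromilis and Stenyx only — synapomorphy for {Dromilis, Stenyx}.
V (derived state 'yes') is shared by all ingroup taxa — unites the whole ingroup.
Most parsimonious ingroup topology: ((((Stenyx,Dromilis),Zygodon),Neoion),(Bryoinus,Meroax)).
Dromilis and Zygodon share a more recent common ancestor with each other than either does with Bryoinus, so Bryoinus is the least closely related of the three.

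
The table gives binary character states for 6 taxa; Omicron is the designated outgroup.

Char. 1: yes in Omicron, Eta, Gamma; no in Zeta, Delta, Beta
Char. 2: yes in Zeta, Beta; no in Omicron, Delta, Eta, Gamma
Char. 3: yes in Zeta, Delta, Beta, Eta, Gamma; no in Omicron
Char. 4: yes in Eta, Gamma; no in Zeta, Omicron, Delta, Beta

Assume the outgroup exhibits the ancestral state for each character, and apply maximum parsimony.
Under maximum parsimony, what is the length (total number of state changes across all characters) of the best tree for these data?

4

Character polarity is set by the outgroup: the derived state is whichever differs from the outgroup's state, so for Char. 1 the derived state is 'no', and for the remaining characters it is 'yes'.
Char. 1: derived state 'no' in Beta, Delta, and Zeta only — synapomorphy for {Beta, Delta, Zeta}.
Char. 2 (derived state 'yes') is shared by Beta and Zeta — a synapomorphy uniting that clade.
All ingroup taxa share the derived state 'yes' for Char. 3; it defines the ingroup but does not resolve relationships within it.
Char. 4: derived state 'yes' in Eta and Gamma only — synapomorphy for {Eta, Gamma}.
Most parsimonious ingroup topology: ((Delta,(Zeta,Beta)),(Gamma,Eta)).
Changes per character on this tree: Char. 1: 1; Char. 2: 1; Char. 3: 1; Char. 4: 1.
Total = 4.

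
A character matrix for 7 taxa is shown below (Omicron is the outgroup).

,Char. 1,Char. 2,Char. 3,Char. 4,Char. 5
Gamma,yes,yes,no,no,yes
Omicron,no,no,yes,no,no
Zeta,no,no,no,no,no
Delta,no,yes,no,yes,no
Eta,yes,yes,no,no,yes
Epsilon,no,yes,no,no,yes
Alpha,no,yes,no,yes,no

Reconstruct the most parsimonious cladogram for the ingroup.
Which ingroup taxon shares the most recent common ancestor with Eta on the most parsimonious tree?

Gamma

Character polarity is set by the outgroup: the derived state is whichever differs from the outgroup's state, so for Char. 3 the derived state is 'no', and for the remaining characters it is 'yes'.
Char. 1 (derived state 'yes') is shared by Eta and Gamma — a synapomorphy uniting that clade.
Char. 2: derived state 'yes' in Alpha, Delta, Epsilon, Eta, and Gamma only — synapomorphy for {Alpha, Delta, Epsilon, Eta, Gamma}.
Char. 3 (derived state 'no') is shared by all ingroup taxa — unites the whole ingroup.
Char. 4: derived state 'yes' in Alpha and Delta only — synapomorphy for {Alpha, Delta}.
Char. 5 (derived state 'yes') is shared by Epsilon, Eta, and Gamma — a synapomorphy uniting that clade.
Most parsimonious ingroup topology: ((((Eta,Gamma),Epsilon),(Alpha,Delta)),Zeta).
Eta and Gamma form a cherry on this tree, so they are sister taxa.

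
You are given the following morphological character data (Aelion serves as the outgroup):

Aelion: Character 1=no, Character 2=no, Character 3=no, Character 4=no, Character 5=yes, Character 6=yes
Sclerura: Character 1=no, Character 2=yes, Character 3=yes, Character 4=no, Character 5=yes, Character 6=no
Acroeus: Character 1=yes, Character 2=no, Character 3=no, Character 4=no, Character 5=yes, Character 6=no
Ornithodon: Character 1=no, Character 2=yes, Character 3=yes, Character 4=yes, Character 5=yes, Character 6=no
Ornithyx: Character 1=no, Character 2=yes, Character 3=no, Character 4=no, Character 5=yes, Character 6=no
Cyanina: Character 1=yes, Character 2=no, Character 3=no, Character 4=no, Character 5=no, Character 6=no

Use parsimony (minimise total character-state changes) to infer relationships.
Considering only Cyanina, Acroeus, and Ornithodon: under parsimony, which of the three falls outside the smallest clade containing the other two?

Character polarity is set by the outgroup: the derived state is whichever differs from the outgroup's state, so for Character 5, Character 6 the derived state is 'no', and for the remaining characters it is 'yes'.
Character 1: derived state 'yes' in Acroeus and Cyanina only — synapomorphy for {Acroeus, Cyanina}.
Only Ornithodon, Ornithyx, and Sclerura show the derived state 'yes' for Character 2, supporting them as a clade.
Character 3 (derived state 'yes') is shared by Ornithodon and Sclerura — a synapomorphy uniting that clade.
Character 4 (derived state 'yes') is unique to Ornithodon (autapomorphy; uninformative for grouping).
Character 5 (derived state 'no') is unique to Cyanina (autapomorphy; uninformative for grouping).
Character 6 (derived state 'no') is shared by all ingroup taxa — unites the whole ingroup.
Most parsimonious ingroup topology: (((Sclerura,Ornithodon),Ornithyx),(Acroeus,Cyanina)).
Acroeus and Cyanina share a more recent common ancestor with each other than either does with Ornithodon, so Ornithodon is the least closely related of the three.

Ornithodon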